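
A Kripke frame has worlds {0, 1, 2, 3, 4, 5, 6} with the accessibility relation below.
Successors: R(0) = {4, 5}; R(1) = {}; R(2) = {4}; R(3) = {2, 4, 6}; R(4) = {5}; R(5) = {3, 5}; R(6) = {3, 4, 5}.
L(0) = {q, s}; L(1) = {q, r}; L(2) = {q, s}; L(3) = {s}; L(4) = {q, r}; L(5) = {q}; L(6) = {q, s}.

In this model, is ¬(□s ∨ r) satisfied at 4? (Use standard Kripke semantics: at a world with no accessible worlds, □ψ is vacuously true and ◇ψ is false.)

No

Recall that □ψ holds at a world iff ψ holds at every accessible world, and ◇ψ holds iff ψ holds at some accessible world.
At 4: □s ∨ r is true, so ¬(□s ∨ r) is false.
  At 4: □s is false, r is true, so □s ∨ r is true.
    At 4: □s requires s at every successor {5}.
      s fails at 5, so □s is false at 4.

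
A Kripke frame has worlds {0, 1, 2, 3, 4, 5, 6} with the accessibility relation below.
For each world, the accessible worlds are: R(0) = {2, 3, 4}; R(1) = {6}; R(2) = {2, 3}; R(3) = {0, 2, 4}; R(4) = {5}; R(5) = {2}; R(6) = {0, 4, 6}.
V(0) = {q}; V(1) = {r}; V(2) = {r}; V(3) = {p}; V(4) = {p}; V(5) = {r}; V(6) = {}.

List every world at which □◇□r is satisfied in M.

Let φ = □◇□r. Evaluate φ at each world:
  0 (successors {2, 3, 4}): φ is false.
  1 (successors {6}): φ is true.
  2 (successors {2, 3}): φ is false.
  3 (successors {0, 2, 4}): φ is false.
  4 (successors {5}): φ is false.
  5 (successors {2}): φ is false.
  6 (successors {0, 4, 6}): φ is true.
For instance, at 0:
  At 0: □◇□r requires ◇□r at every successor {2, 3, 4}.
    ◇□r fails at 2, so □◇□r is false at 0.
      At 2: ◇□r requires □r at some successor in {2, 3}.
        At 2: □r is false.
        At 3: □r is false.
      So ◇□r is false at 2.
Satisfying worlds: {1, 6}

1, 6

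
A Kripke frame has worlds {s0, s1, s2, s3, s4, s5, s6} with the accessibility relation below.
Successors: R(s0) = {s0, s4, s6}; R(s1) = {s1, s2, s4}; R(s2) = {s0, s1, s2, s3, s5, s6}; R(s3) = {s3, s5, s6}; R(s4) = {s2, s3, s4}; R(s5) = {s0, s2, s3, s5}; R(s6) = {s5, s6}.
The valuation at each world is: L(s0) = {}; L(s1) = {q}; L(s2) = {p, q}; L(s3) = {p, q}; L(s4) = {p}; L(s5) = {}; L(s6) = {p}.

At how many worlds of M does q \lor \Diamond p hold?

Let φ = q \lor \Diamond p. Evaluate φ at each world:
  s0 (successors {s0, s4, s6}): φ is true.
  s1 (successors {s1, s2, s4}): φ is true.
  s2 (successors {s0, s1, s2, s3, s5, s6}): φ is true.
  s3 (successors {s3, s5, s6}): φ is true.
  s4 (successors {s2, s3, s4}): φ is true.
  s5 (successors {s0, s2, s3, s5}): φ is true.
  s6 (successors {s5, s6}): φ is true.
For instance, at s4:
  At s4: q is false, \Diamond p is true, so q \lor \Diamond p is true.
    At s4: \Diamond p requires p at some successor in {s2, s3, s4}.
      p holds at s2, so \Diamond p is true at s4.
Satisfying worlds: {s0, s1, s2, s3, s4, s5, s6}

7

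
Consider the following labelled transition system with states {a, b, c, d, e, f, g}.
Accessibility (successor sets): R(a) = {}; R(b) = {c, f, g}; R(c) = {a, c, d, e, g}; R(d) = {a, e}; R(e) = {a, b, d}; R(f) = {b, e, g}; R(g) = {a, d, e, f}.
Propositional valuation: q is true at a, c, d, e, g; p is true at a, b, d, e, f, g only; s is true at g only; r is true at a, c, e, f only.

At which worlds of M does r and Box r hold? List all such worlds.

Let φ = r and Box r. Evaluate φ at each world:
  a (successors ∅): φ is true.
  b (successors {c, f, g}): φ is false.
  c (successors {a, c, d, e, g}): φ is false.
  d (successors {a, e}): φ is false.
  e (successors {a, b, d}): φ is false.
  f (successors {b, e, g}): φ is false.
  g (successors {a, d, e, f}): φ is false.
For instance, at d:
  At d: r is false, Box r is true, so r and Box r is false.
    At d: Box r requires r at every successor {a, e}.
      At a: r is true.
      At e: r is true.
    So Box r is true at d.
Satisfying worlds: {a}

a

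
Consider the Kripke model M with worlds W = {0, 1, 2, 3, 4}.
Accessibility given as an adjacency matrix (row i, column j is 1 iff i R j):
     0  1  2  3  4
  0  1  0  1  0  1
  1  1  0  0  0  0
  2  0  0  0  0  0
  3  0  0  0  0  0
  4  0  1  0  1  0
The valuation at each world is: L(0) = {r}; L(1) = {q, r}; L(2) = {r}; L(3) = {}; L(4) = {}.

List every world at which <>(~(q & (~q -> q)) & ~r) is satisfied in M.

0, 4

Let φ = <>(~(q & (~q -> q)) & ~r). Evaluate φ at each world:
  0 (successors {0, 2, 4}): φ is true.
  1 (successors {0}): φ is false.
  2 (successors ∅): φ is false.
  3 (successors ∅): φ is false.
  4 (successors {1, 3}): φ is true.
For instance, at 1:
  At 1: <>(~(q & (~q -> q)) & ~r) requires ~(q & (~q -> q)) & ~r at some successor in {0}.
    At 0: ~(q & (~q -> q)) & ~r is false.
  So <>(~(q & (~q -> q)) & ~r) is false at 1.
Satisfying worlds: {0, 4}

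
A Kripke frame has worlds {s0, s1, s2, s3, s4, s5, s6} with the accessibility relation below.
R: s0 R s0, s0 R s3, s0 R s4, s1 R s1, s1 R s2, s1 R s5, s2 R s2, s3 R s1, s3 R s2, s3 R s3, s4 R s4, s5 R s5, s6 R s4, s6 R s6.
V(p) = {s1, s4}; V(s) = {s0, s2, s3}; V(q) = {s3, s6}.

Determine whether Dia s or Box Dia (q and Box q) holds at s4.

At s4: Dia s is false, Box Dia (q and Box q) is false, so Dia s or Box Dia (q and Box q) is false.
  At s4: Dia s requires s at some successor in {s4}.
    At s4: s is false.
  So Dia s is false at s4.
  At s4: Box Dia (q and Box q) requires Dia (q and Box q) at every successor {s4}.
    Dia (q and Box q) fails at s4, so Box Dia (q and Box q) is false at s4.
      At s4: Dia (q and Box q) requires q and Box q at some successor in {s4}.
        At s4: q and Box q is false.
      So Dia (q and Box q) is false at s4.

No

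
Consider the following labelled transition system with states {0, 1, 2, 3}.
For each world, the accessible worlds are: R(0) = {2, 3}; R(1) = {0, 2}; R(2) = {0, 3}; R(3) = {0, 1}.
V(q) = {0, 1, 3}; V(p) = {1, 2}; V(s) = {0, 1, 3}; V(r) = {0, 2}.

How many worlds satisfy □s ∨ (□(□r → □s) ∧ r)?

Recall that □ψ holds at a world iff ψ holds at every accessible world, and ◇ψ holds iff ψ holds at some accessible world.
Let φ = □s ∨ (□(□r → □s) ∧ r). Evaluate φ at each world:
  0 (successors {2, 3}): φ is true.
  1 (successors {0, 2}): φ is false.
  2 (successors {0, 3}): φ is true.
  3 (successors {0, 1}): φ is true.
For instance, at 1:
  At 1: □s is false, □(□r → □s) ∧ r is false, so □s ∨ (□(□r → □s) ∧ r) is false.
    At 1: □s requires s at every successor {0, 2}.
      s fails at 2, so □s is false at 1.
    At 1: □(□r → □s) is true, r is false, so □(□r → □s) ∧ r is false.
      At 1: □(□r → □s) requires □r → □s at every successor {0, 2}.
        At 0: □r → □s is true.
        At 2: □r → □s is true.
      So □(□r → □s) is true at 1.
Satisfying worlds: {0, 2, 3}

3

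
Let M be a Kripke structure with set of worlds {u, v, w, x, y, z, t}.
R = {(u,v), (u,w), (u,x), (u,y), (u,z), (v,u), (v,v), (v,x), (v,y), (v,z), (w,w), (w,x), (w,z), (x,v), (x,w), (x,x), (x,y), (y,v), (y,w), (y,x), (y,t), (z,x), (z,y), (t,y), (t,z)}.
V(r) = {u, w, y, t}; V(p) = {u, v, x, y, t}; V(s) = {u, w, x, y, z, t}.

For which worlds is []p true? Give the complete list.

Let φ = []p. Evaluate φ at each world:
  u (successors {v, w, x, y, z}): φ is false.
  v (successors {u, v, x, y, z}): φ is false.
  w (successors {w, x, z}): φ is false.
  x (successors {v, w, x, y}): φ is false.
  y (successors {v, w, x, t}): φ is false.
  z (successors {x, y}): φ is true.
  t (successors {y, z}): φ is false.
For instance, at v:
  At v: []p requires p at every successor {u, v, x, y, z}.
    p fails at z, so []p is false at v.
Satisfying worlds: {z}

z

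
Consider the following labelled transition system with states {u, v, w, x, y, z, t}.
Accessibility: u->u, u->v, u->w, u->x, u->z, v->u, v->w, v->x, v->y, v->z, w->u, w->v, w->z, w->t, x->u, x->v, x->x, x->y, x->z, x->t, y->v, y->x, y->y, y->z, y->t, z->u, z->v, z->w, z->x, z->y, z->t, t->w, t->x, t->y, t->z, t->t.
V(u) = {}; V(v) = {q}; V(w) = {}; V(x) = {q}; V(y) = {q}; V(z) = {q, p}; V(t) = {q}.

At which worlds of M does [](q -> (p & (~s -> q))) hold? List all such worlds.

none

Let φ = [](q -> (p & (~s -> q))). Evaluate φ at each world:
  u (successors {u, v, w, x, z}): φ is false.
  v (successors {u, w, x, y, z}): φ is false.
  w (successors {u, v, z, t}): φ is false.
  x (successors {u, v, x, y, z, t}): φ is false.
  y (successors {v, x, y, z, t}): φ is false.
  z (successors {u, v, w, x, y, t}): φ is false.
  t (successors {w, x, y, z, t}): φ is false.
For instance, at u:
  At u: [](q -> (p & (~s -> q))) requires q -> (p & (~s -> q)) at every successor {u, v, w, x, z}.
    q -> (p & (~s -> q)) fails at v, so [](q -> (p & (~s -> q))) is false at u.
Satisfying worlds: none.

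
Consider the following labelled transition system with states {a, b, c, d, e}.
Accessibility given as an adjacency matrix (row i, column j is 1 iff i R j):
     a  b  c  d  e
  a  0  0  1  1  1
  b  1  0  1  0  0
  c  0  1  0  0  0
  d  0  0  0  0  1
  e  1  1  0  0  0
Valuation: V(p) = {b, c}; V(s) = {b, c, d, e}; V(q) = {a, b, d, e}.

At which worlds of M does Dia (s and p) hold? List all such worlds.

a, b, c, e

Recall that Dia ψ holds at a world iff ψ holds at some accessible world.
Let φ = Dia (s and p). Evaluate φ at each world:
  a (successors {c, d, e}): φ is true.
  b (successors {a, c}): φ is true.
  c (successors {b}): φ is true.
  d (successors {e}): φ is false.
  e (successors {a, b}): φ is true.
For instance, at e:
  At e: Dia (s and p) requires s and p at some successor in {a, b}.
    s and p holds at b, so Dia (s and p) is true at e.
Satisfying worlds: {a, b, c, e}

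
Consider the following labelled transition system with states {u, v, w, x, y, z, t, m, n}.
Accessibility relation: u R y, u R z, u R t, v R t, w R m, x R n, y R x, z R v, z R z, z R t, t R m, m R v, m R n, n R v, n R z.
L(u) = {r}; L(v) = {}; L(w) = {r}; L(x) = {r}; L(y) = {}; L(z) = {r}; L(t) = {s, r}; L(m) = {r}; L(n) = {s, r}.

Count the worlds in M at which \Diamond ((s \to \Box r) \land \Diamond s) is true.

Recall that \Box ψ holds at a world iff ψ holds at every accessible world, and \Diamond ψ holds iff ψ holds at some accessible world.
Let φ = \Diamond ((s \to \Box r) \land \Diamond s). Evaluate φ at each world:
  u (successors {y, z, t}): φ is true.
  v (successors {t}): φ is false.
  w (successors {m}): φ is true.
  x (successors {n}): φ is false.
  y (successors {x}): φ is true.
  z (successors {v, z, t}): φ is true.
  t (successors {m}): φ is true.
  m (successors {v, n}): φ is true.
  n (successors {v, z}): φ is true.
For instance, at x:
  At x: \Diamond ((s \to \Box r) \land \Diamond s) requires (s \to \Box r) \land \Diamond s at some successor in {n}.
    At n: (s \to \Box r) \land \Diamond s is false.
  So \Diamond ((s \to \Box r) \land \Diamond s) is false at x.
Satisfying worlds: {u, w, y, z, t, m, n}

7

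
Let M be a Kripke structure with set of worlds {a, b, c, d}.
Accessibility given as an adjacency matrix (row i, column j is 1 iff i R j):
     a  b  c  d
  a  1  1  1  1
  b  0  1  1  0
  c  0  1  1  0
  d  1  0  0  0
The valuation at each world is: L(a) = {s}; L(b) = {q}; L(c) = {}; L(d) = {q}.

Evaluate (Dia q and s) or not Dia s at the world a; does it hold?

Yes

At a: Dia q and s is true, not Dia s is false, so (Dia q and s) or not Dia s is true.
  At a: Dia q is true, s is true, so Dia q and s is true.
    At a: Dia q requires q at some successor in {a, b, c, d}.
      q holds at b, so Dia q is true at a.
  At a: Dia s is true, so not Dia s is false.
    At a: Dia s requires s at some successor in {a, b, c, d}.
      s holds at a, so Dia s is true at a.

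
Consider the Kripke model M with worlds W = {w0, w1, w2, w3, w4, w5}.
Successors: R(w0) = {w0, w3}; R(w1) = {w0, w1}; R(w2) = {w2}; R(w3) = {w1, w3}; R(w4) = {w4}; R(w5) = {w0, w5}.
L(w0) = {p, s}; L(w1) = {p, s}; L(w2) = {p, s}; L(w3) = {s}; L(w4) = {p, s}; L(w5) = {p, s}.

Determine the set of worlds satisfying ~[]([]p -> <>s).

Let φ = ~[]([]p -> <>s). Evaluate φ at each world:
  w0 (successors {w0, w3}): φ is false.
  w1 (successors {w0, w1}): φ is false.
  w2 (successors {w2}): φ is false.
  w3 (successors {w1, w3}): φ is false.
  w4 (successors {w4}): φ is false.
  w5 (successors {w0, w5}): φ is false.
For instance, at w0:
  At w0: []([]p -> <>s) is true, so ~[]([]p -> <>s) is false.
    At w0: []([]p -> <>s) requires []p -> <>s at every successor {w0, w3}.
      At w0: []p -> <>s is true.
      At w3: []p -> <>s is true.
    So []([]p -> <>s) is true at w0.
Satisfying worlds: none.

none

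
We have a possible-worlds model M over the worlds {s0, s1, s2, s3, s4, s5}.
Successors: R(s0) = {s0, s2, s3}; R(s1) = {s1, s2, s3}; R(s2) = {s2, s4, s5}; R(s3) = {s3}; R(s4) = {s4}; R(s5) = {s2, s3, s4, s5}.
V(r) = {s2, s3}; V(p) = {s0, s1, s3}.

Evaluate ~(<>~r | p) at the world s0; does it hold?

At s0: <>~r | p is true, so ~(<>~r | p) is false.
  At s0: <>~r is true, p is true, so <>~r | p is true.
    At s0: <>~r requires ~r at some successor in {s0, s2, s3}.
      ~r holds at s0, so <>~r is true at s0.

No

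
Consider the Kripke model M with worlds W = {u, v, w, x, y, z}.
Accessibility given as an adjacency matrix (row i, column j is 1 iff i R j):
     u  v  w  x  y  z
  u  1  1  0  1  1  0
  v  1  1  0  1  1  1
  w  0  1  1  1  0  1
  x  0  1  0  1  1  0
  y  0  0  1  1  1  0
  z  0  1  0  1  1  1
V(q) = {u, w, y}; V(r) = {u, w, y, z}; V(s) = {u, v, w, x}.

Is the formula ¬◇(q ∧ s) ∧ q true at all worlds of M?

Let φ = ¬◇(q ∧ s) ∧ q. Evaluate φ at each world:
  u (successors {u, v, x, y}): φ is false.
  v (successors {u, v, x, y, z}): φ is false.
  w (successors {v, w, x, z}): φ is false.
  x (successors {v, x, y}): φ is false.
  y (successors {w, x, y}): φ is false.
  z (successors {v, x, y, z}): φ is false.
Detail at u (counterexample):
  At u: ¬◇(q ∧ s) is false, q is true, so ¬◇(q ∧ s) ∧ q is false.
    At u: ◇(q ∧ s) is true, so ¬◇(q ∧ s) is false.
      At u: ◇(q ∧ s) requires q ∧ s at some successor in {u, v, x, y}.
        q ∧ s holds at u, so ◇(q ∧ s) is true at u.

No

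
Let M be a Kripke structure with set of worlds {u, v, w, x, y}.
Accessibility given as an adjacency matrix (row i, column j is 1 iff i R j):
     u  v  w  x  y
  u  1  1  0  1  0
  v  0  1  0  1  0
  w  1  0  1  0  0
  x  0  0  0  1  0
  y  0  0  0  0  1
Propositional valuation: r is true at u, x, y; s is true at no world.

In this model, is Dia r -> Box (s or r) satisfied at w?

At w: Dia r is true, Box (s or r) is false, so Dia r -> Box (s or r) is false.
  At w: Dia r requires r at some successor in {u, w}.
    r holds at u, so Dia r is true at w.
  At w: Box (s or r) requires s or r at every successor {u, w}.
    s or r fails at w, so Box (s or r) is false at w.

No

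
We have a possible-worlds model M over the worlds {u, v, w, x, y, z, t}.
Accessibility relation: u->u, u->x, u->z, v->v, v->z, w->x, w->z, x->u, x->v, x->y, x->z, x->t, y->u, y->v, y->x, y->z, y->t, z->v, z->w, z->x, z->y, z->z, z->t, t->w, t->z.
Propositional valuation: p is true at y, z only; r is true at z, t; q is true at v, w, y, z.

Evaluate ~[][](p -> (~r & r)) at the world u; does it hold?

At u: [][](p -> (~r & r)) is false, so ~[][](p -> (~r & r)) is true.
  At u: [][](p -> (~r & r)) requires [](p -> (~r & r)) at every successor {u, x, z}.
    [](p -> (~r & r)) fails at u, so [][](p -> (~r & r)) is false at u.
      At u: [](p -> (~r & r)) requires p -> (~r & r) at every successor {u, x, z}.
        p -> (~r & r) fails at z, so [](p -> (~r & r)) is false at u.

Yes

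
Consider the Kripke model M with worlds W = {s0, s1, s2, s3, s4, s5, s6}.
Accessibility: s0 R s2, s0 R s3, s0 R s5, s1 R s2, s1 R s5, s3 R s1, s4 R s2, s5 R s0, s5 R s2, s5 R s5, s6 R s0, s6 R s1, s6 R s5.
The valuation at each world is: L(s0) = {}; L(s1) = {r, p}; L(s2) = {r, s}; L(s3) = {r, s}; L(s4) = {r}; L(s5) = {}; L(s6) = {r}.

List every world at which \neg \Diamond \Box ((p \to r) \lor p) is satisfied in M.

s2

Let φ = \neg \Diamond \Box ((p \to r) \lor p). Evaluate φ at each world:
  s0 (successors {s2, s3, s5}): φ is false.
  s1 (successors {s2, s5}): φ is false.
  s2 (successors ∅): φ is true.
  s3 (successors {s1}): φ is false.
  s4 (successors {s2}): φ is false.
  s5 (successors {s0, s2, s5}): φ is false.
  s6 (successors {s0, s1, s5}): φ is false.
For instance, at s5:
  At s5: \Diamond \Box ((p \to r) \lor p) is true, so \neg \Diamond \Box ((p \to r) \lor p) is false.
    At s5: \Diamond \Box ((p \to r) \lor p) requires \Box ((p \to r) \lor p) at some successor in {s0, s2, s5}.
      \Box ((p \to r) \lor p) holds at s0, so \Diamond \Box ((p \to r) \lor p) is true at s5.
Satisfying worlds: {s2}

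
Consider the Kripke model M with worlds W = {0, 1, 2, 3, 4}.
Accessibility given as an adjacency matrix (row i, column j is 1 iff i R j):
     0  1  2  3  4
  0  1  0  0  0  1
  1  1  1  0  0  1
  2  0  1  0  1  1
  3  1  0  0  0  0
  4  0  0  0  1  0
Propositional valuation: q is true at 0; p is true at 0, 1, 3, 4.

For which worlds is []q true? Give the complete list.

Recall that []ψ holds at a world iff ψ holds at every accessible world, and <>ψ holds iff ψ holds at some accessible world.
Let φ = []q. Evaluate φ at each world:
  0 (successors {0, 4}): φ is false.
  1 (successors {0, 1, 4}): φ is false.
  2 (successors {1, 3, 4}): φ is false.
  3 (successors {0}): φ is true.
  4 (successors {3}): φ is false.
For instance, at 0:
  At 0: []q requires q at every successor {0, 4}.
    q fails at 4, so []q is false at 0.
Satisfying worlds: {3}

3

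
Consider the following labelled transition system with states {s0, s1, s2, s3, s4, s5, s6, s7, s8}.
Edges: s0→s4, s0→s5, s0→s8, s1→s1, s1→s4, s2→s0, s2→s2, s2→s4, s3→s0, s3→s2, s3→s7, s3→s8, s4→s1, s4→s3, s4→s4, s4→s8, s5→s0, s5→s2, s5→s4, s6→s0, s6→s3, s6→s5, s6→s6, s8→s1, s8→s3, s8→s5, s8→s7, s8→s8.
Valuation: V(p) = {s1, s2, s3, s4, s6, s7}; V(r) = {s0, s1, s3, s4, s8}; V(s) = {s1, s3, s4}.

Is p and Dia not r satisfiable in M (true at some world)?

Yes

Recall that Dia ψ holds at a world iff ψ holds at some accessible world.
Let φ = p and Dia not r. Evaluate φ at each world:
  s0 (successors {s4, s5, s8}): φ is false.
  s1 (successors {s1, s4}): φ is false.
  s2 (successors {s0, s2, s4}): φ is true.
  s3 (successors {s0, s2, s7, s8}): φ is true.
  s4 (successors {s1, s3, s4, s8}): φ is false.
  s5 (successors {s0, s2, s4}): φ is false.
  s6 (successors {s0, s3, s5, s6}): φ is true.
  s7 (successors ∅): φ is false.
  s8 (successors {s1, s3, s5, s7, s8}): φ is false.
Detail at s2 (witness):
  At s2: p is true, Dia not r is true, so p and Dia not r is true.
    At s2: Dia not r requires not r at some successor in {s0, s2, s4}.
      not r holds at s2, so Dia not r is true at s2.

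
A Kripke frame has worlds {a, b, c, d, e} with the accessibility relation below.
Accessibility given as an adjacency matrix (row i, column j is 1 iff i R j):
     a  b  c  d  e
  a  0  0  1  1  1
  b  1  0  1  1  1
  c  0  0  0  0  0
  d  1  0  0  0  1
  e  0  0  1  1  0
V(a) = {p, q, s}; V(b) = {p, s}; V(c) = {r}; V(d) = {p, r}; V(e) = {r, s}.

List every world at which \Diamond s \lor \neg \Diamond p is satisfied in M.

Recall that \Diamond ψ holds at a world iff ψ holds at some accessible world.
Let φ = \Diamond s \lor \neg \Diamond p. Evaluate φ at each world:
  a (successors {c, d, e}): φ is true.
  b (successors {a, c, d, e}): φ is true.
  c (successors ∅): φ is true.
  d (successors {a, e}): φ is true.
  e (successors {c, d}): φ is false.
For instance, at d:
  At d: \Diamond s is true, \neg \Diamond p is false, so \Diamond s \lor \neg \Diamond p is true.
    At d: \Diamond s requires s at some successor in {a, e}.
      s holds at a, so \Diamond s is true at d.
    At d: \Diamond p is true, so \neg \Diamond p is false.
      At d: \Diamond p requires p at some successor in {a, e}.
        p holds at a, so \Diamond p is true at d.
Satisfying worlds: {a, b, c, d}

a, b, c, d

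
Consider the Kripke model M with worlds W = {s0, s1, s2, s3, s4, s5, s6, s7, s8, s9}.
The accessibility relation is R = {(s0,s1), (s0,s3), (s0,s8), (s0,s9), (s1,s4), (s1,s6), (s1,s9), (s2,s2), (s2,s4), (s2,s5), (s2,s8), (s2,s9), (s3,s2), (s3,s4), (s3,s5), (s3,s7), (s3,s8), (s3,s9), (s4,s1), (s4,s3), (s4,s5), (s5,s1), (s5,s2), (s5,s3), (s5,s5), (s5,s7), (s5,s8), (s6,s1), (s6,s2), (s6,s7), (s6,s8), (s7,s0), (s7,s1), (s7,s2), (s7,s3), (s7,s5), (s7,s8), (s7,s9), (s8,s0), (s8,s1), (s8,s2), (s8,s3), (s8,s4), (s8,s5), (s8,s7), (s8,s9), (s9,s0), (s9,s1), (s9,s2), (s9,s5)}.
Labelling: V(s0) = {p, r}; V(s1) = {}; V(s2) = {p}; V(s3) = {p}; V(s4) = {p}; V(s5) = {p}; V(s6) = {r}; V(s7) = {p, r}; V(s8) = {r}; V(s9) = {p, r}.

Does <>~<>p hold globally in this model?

Recall that <>ψ holds at a world iff ψ holds at some accessible world.
Let φ = <>~<>p. Evaluate φ at each world:
  s0 (successors {s1, s3, s8, s9}): φ is false.
  s1 (successors {s4, s6, s9}): φ is false.
  s2 (successors {s2, s4, s5, s8, s9}): φ is false.
  s3 (successors {s2, s4, s5, s7, s8, s9}): φ is false.
  s4 (successors {s1, s3, s5}): φ is false.
  s5 (successors {s1, s2, s3, s5, s7, s8}): φ is false.
  s6 (successors {s1, s2, s7, s8}): φ is false.
  s7 (successors {s0, s1, s2, s3, s5, s8, s9}): φ is false.
  s8 (successors {s0, s1, s2, s3, s4, s5, s7, s9}): φ is false.
  s9 (successors {s0, s1, s2, s5}): φ is false.
Detail at s0 (counterexample):
  At s0: <>~<>p requires ~<>p at some successor in {s1, s3, s8, s9}.
    At s1: ~<>p is false.
    At s3: ~<>p is false.
    At s8: ~<>p is false.
    At s9: ~<>p is false.
  So <>~<>p is false at s0.

No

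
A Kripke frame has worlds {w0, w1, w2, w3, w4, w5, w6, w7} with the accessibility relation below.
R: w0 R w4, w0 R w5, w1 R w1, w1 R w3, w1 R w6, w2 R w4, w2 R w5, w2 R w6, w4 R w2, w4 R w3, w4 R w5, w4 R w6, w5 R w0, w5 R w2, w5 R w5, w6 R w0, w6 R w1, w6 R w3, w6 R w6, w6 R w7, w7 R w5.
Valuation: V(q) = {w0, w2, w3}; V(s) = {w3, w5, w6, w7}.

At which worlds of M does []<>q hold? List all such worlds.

w0, w2, w3, w7

Let φ = []<>q. Evaluate φ at each world:
  w0 (successors {w4, w5}): φ is true.
  w1 (successors {w1, w3, w6}): φ is false.
  w2 (successors {w4, w5, w6}): φ is true.
  w3 (successors ∅): φ is true.
  w4 (successors {w2, w3, w5, w6}): φ is false.
  w5 (successors {w0, w2, w5}): φ is false.
  w6 (successors {w0, w1, w3, w6, w7}): φ is false.
  w7 (successors {w5}): φ is true.
For instance, at w4:
  At w4: []<>q requires <>q at every successor {w2, w3, w5, w6}.
    <>q fails at w2, so []<>q is false at w4.
      At w2: <>q requires q at some successor in {w4, w5, w6}.
        At w4: q is false.
        At w5: q is false.
        At w6: q is false.
      So <>q is false at w2.
Satisfying worlds: {w0, w2, w3, w7}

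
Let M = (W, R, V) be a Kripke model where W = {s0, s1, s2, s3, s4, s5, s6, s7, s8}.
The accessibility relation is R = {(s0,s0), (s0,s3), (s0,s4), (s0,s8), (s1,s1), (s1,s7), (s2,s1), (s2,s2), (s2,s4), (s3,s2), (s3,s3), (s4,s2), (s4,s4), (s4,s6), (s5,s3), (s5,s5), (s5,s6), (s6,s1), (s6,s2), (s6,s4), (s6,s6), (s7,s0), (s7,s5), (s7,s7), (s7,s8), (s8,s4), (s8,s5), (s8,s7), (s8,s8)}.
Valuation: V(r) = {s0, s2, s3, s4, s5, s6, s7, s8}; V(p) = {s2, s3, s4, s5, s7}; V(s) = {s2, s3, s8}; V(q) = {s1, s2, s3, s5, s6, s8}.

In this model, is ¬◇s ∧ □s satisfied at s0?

No

At s0: ¬◇s is false, □s is false, so ¬◇s ∧ □s is false.
  At s0: ◇s is true, so ¬◇s is false.
    At s0: ◇s requires s at some successor in {s0, s3, s4, s8}.
      s holds at s3, so ◇s is true at s0.
  At s0: □s requires s at every successor {s0, s3, s4, s8}.
    s fails at s0, so □s is false at s0.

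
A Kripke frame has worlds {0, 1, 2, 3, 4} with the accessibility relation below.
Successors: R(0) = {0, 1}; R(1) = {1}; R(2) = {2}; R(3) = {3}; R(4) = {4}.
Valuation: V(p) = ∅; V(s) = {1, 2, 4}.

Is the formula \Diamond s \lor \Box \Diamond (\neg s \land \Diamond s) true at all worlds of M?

Let φ = \Diamond s \lor \Box \Diamond (\neg s \land \Diamond s). Evaluate φ at each world:
  0 (successors {0, 1}): φ is true.
  1 (successors {1}): φ is true.
  2 (successors {2}): φ is true.
  3 (successors {3}): φ is false.
  4 (successors {4}): φ is true.
Detail at 3 (counterexample):
  At 3: \Diamond s is false, \Box \Diamond (\neg s \land \Diamond s) is false, so \Diamond s \lor \Box \Diamond (\neg s \land \Diamond s) is false.
    At 3: \Diamond s requires s at some successor in {3}.
      At 3: s is false.
    So \Diamond s is false at 3.
    At 3: \Box \Diamond (\neg s \land \Diamond s) requires \Diamond (\neg s \land \Diamond s) at every successor {3}.
      \Diamond (\neg s \land \Diamond s) fails at 3, so \Box \Diamond (\neg s \land \Diamond s) is false at 3.

No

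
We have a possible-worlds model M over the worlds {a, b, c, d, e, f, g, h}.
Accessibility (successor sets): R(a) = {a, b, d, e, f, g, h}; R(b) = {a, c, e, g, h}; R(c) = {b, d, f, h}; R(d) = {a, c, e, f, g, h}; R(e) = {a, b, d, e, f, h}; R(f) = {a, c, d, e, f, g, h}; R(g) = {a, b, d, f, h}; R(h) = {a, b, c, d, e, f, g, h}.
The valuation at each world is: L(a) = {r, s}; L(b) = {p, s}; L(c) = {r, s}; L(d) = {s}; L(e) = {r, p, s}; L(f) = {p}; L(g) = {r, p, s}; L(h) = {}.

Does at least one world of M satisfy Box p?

Recall that Box ψ holds at a world iff ψ holds at every accessible world, and Dia ψ holds iff ψ holds at some accessible world.
Let φ = Box p. Evaluate φ at each world:
  a (successors {a, b, d, e, f, g, h}): φ is false.
  b (successors {a, c, e, g, h}): φ is false.
  c (successors {b, d, f, h}): φ is false.
  d (successors {a, c, e, f, g, h}): φ is false.
  e (successors {a, b, d, e, f, h}): φ is false.
  f (successors {a, c, d, e, f, g, h}): φ is false.
  g (successors {a, b, d, f, h}): φ is false.
  h (successors {a, b, c, d, e, f, g, h}): φ is false.
For instance, at g:
  At g: Box p requires p at every successor {a, b, d, f, h}.
    p fails at a, so Box p is false at g.

No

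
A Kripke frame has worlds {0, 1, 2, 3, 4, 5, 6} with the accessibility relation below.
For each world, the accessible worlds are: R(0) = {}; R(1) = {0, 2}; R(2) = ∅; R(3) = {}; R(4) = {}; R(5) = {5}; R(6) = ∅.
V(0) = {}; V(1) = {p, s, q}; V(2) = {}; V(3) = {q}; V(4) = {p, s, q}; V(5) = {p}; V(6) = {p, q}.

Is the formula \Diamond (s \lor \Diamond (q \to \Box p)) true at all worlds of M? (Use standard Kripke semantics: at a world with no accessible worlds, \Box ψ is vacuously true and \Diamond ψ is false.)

Recall that \Box ψ holds at a world iff ψ holds at every accessible world, and \Diamond ψ holds iff ψ holds at some accessible world.
Let φ = \Diamond (s \lor \Diamond (q \to \Box p)). Evaluate φ at each world:
  0 (successors ∅): φ is false.
  1 (successors {0, 2}): φ is false.
  2 (successors ∅): φ is false.
  3 (successors ∅): φ is false.
  4 (successors ∅): φ is false.
  5 (successors {5}): φ is true.
  6 (successors ∅): φ is false.
Detail at 0 (counterexample):
  At 0: no accessible worlds, so \Diamond (s \lor \Diamond (q \to \Box p)) is false.

No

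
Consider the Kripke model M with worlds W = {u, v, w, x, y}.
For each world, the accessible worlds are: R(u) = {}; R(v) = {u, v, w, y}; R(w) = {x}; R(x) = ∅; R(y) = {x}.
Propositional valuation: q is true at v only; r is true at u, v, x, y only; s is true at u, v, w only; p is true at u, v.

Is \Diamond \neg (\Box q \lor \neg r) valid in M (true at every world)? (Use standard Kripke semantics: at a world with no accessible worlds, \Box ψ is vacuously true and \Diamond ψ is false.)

Let φ = \Diamond \neg (\Box q \lor \neg r). Evaluate φ at each world:
  u (successors ∅): φ is false.
  v (successors {u, v, w, y}): φ is true.
  w (successors {x}): φ is false.
  x (successors ∅): φ is false.
  y (successors {x}): φ is false.
Detail at u (counterexample):
  At u: no accessible worlds, so \Diamond \neg (\Box q \lor \neg r) is false.

No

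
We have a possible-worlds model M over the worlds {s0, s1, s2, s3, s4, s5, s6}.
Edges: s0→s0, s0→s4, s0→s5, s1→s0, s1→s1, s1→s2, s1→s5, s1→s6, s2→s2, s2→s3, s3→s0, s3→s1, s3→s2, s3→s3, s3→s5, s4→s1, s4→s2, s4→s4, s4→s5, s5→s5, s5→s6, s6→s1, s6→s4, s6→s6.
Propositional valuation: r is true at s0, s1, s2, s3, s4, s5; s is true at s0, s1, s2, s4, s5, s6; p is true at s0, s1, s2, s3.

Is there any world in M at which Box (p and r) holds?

Yes

Let φ = Box (p and r). Evaluate φ at each world:
  s0 (successors {s0, s4, s5}): φ is false.
  s1 (successors {s0, s1, s2, s5, s6}): φ is false.
  s2 (successors {s2, s3}): φ is true.
  s3 (successors {s0, s1, s2, s3, s5}): φ is false.
  s4 (successors {s1, s2, s4, s5}): φ is false.
  s5 (successors {s5, s6}): φ is false.
  s6 (successors {s1, s4, s6}): φ is false.
Detail at s2 (witness):
  At s2: Box (p and r) requires p and r at every successor {s2, s3}.
    At s2: p and r is true.
    At s3: p and r is true.
  So Box (p and r) is true at s2.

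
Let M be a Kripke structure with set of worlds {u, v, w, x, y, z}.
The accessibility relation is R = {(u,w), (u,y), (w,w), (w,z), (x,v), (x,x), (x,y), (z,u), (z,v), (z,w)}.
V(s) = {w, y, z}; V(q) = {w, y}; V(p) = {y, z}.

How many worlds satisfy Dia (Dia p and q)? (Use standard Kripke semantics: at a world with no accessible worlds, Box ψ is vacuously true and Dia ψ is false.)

3

Let φ = Dia (Dia p and q). Evaluate φ at each world:
  u (successors {w, y}): φ is true.
  v (successors ∅): φ is false.
  w (successors {w, z}): φ is true.
  x (successors {v, x, y}): φ is false.
  y (successors ∅): φ is false.
  z (successors {u, v, w}): φ is true.
For instance, at z:
  At z: Dia (Dia p and q) requires Dia p and q at some successor in {u, v, w}.
    Dia p and q holds at w, so Dia (Dia p and q) is true at z.
      At w: Dia p is true, q is true, so Dia p and q is true.
Satisfying worlds: {u, w, z}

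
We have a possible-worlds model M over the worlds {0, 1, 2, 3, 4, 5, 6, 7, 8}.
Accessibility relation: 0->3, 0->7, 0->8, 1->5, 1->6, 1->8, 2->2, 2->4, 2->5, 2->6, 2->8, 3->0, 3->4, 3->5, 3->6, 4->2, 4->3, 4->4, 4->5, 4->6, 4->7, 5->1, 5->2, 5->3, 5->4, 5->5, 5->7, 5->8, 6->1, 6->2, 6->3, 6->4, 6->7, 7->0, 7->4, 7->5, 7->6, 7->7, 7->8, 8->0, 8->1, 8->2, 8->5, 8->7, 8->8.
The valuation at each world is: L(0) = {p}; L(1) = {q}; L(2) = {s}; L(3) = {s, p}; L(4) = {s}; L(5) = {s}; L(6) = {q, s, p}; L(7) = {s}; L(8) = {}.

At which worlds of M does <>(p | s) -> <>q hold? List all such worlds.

Let φ = <>(p | s) -> <>q. Evaluate φ at each world:
  0 (successors {3, 7, 8}): φ is false.
  1 (successors {5, 6, 8}): φ is true.
  2 (successors {2, 4, 5, 6, 8}): φ is true.
  3 (successors {0, 4, 5, 6}): φ is true.
  4 (successors {2, 3, 4, 5, 6, 7}): φ is true.
  5 (successors {1, 2, 3, 4, 5, 7, 8}): φ is true.
  6 (successors {1, 2, 3, 4, 7}): φ is true.
  7 (successors {0, 4, 5, 6, 7, 8}): φ is true.
  8 (successors {0, 1, 2, 5, 7, 8}): φ is true.
For instance, at 7:
  At 7: <>(p | s) is true, <>q is true, so <>(p | s) -> <>q is true.
    At 7: <>(p | s) requires p | s at some successor in {0, 4, 5, 6, 7, 8}.
      p | s holds at 0, so <>(p | s) is true at 7.
    At 7: <>q requires q at some successor in {0, 4, 5, 6, 7, 8}.
      q holds at 6, so <>q is true at 7.
Satisfying worlds: {1, 2, 3, 4, 5, 6, 7, 8}

1, 2, 3, 4, 5, 6, 7, 8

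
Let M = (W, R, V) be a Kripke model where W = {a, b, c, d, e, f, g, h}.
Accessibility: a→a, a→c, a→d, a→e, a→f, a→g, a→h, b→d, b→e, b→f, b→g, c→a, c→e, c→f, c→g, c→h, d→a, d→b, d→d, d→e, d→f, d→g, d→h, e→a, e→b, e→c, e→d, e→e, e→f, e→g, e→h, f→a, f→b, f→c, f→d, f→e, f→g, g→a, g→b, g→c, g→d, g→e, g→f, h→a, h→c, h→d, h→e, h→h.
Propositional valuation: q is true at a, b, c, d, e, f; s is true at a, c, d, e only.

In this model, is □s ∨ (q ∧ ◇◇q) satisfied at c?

Yes

At c: □s is false, q ∧ ◇◇q is true, so □s ∨ (q ∧ ◇◇q) is true.
  At c: □s requires s at every successor {a, e, f, g, h}.
    s fails at f, so □s is false at c.
  At c: q is true, ◇◇q is true, so q ∧ ◇◇q is true.
    At c: ◇◇q requires ◇q at some successor in {a, e, f, g, h}.
      ◇q holds at a, so ◇◇q is true at c.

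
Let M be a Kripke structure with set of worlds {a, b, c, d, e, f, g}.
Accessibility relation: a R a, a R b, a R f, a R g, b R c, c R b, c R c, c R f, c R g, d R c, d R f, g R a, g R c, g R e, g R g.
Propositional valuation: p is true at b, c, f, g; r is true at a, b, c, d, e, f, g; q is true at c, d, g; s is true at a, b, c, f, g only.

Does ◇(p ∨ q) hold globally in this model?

No

Let φ = ◇(p ∨ q). Evaluate φ at each world:
  a (successors {a, b, f, g}): φ is true.
  b (successors {c}): φ is true.
  c (successors {b, c, f, g}): φ is true.
  d (successors {c, f}): φ is true.
  e (successors ∅): φ is false.
  f (successors ∅): φ is false.
  g (successors {a, c, e, g}): φ is true.
Detail at e (counterexample):
  At e: no accessible worlds, so ◇(p ∨ q) is false.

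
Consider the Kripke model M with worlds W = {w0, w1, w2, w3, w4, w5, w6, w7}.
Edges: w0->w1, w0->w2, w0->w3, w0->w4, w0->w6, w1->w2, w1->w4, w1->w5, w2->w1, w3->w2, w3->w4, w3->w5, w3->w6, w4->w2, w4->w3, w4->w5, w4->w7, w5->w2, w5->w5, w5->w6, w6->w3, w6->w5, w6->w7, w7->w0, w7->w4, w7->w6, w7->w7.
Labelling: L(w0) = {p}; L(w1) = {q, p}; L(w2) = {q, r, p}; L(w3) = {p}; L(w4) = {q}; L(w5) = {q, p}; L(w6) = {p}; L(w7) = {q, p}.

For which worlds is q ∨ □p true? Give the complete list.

Let φ = q ∨ □p. Evaluate φ at each world:
  w0 (successors {w1, w2, w3, w4, w6}): φ is false.
  w1 (successors {w2, w4, w5}): φ is true.
  w2 (successors {w1}): φ is true.
  w3 (successors {w2, w4, w5, w6}): φ is false.
  w4 (successors {w2, w3, w5, w7}): φ is true.
  w5 (successors {w2, w5, w6}): φ is true.
  w6 (successors {w3, w5, w7}): φ is true.
  w7 (successors {w0, w4, w6, w7}): φ is true.
For instance, at w7:
  At w7: q is true, □p is false, so q ∨ □p is true.
    At w7: □p requires p at every successor {w0, w4, w6, w7}.
      p fails at w4, so □p is false at w7.
Satisfying worlds: {w1, w2, w4, w5, w6, w7}

w1, w2, w4, w5, w6, w7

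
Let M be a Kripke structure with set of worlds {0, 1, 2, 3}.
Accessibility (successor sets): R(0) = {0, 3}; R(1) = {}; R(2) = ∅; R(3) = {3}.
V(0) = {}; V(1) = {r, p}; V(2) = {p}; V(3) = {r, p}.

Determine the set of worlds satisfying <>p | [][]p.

Recall that []ψ holds at a world iff ψ holds at every accessible world, and <>ψ holds iff ψ holds at some accessible world.
Let φ = <>p | [][]p. Evaluate φ at each world:
  0 (successors {0, 3}): φ is true.
  1 (successors ∅): φ is true.
  2 (successors ∅): φ is true.
  3 (successors {3}): φ is true.
For instance, at 0:
  At 0: <>p is true, [][]p is false, so <>p | [][]p is true.
    At 0: <>p requires p at some successor in {0, 3}.
      p holds at 3, so <>p is true at 0.
    At 0: [][]p requires []p at every successor {0, 3}.
      []p fails at 0, so [][]p is false at 0.
Satisfying worlds: {0, 1, 2, 3}

0, 1, 2, 3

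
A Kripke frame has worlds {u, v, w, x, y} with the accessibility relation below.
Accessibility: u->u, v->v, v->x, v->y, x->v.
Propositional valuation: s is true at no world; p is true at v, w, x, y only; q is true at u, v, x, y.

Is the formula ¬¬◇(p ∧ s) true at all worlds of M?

No

Let φ = ¬¬◇(p ∧ s). Evaluate φ at each world:
  u (successors {u}): φ is false.
  v (successors {v, x, y}): φ is false.
  w (successors ∅): φ is false.
  x (successors {v}): φ is false.
  y (successors ∅): φ is false.
Detail at u (counterexample):
  At u: ¬◇(p ∧ s) is true, so ¬¬◇(p ∧ s) is false.
    At u: ◇(p ∧ s) is false, so ¬◇(p ∧ s) is true.
      At u: ◇(p ∧ s) requires p ∧ s at some successor in {u}.
        At u: p ∧ s is false.
      So ◇(p ∧ s) is false at u.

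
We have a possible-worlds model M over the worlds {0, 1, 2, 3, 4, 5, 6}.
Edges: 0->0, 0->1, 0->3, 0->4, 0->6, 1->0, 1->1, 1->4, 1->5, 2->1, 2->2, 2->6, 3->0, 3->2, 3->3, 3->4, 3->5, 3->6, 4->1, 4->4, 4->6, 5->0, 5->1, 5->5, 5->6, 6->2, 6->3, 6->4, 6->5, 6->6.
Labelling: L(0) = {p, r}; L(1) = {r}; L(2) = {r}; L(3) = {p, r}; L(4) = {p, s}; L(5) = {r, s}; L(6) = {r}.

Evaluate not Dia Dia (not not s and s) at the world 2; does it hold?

Recall that Dia ψ holds at a world iff ψ holds at some accessible world.
At 2: Dia Dia (not not s and s) is true, so not Dia Dia (not not s and s) is false.
  At 2: Dia Dia (not not s and s) requires Dia (not not s and s) at some successor in {1, 2, 6}.
    Dia (not not s and s) holds at 1, so Dia Dia (not not s and s) is true at 2.
      At 1: Dia (not not s and s) requires not not s and s at some successor in {0, 1, 4, 5}.
        not not s and s holds at 4, so Dia (not not s and s) is true at 1.

No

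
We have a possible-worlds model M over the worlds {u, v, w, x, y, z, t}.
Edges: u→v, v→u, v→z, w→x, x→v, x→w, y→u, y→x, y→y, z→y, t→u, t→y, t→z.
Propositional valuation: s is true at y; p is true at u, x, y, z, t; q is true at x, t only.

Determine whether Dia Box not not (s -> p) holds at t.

Yes

Recall that Box ψ holds at a world iff ψ holds at every accessible world, and Dia ψ holds iff ψ holds at some accessible world.
At t: Dia Box not not (s -> p) requires Box not not (s -> p) at some successor in {u, y, z}.
  Box not not (s -> p) holds at u, so Dia Box not not (s -> p) is true at t.
    At u: Box not not (s -> p) requires not not (s -> p) at every successor {v}.
      At v: not not (s -> p) is true.
    So Box not not (s -> p) is true at u.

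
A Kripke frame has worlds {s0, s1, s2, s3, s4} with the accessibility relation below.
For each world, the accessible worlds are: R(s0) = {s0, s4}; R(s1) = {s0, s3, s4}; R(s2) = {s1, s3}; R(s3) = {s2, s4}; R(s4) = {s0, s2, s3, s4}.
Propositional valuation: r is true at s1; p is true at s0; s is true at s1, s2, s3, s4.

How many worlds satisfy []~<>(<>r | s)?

Recall that []ψ holds at a world iff ψ holds at every accessible world, and <>ψ holds iff ψ holds at some accessible world.
Let φ = []~<>(<>r | s). Evaluate φ at each world:
  s0 (successors {s0, s4}): φ is false.
  s1 (successors {s0, s3, s4}): φ is false.
  s2 (successors {s1, s3}): φ is false.
  s3 (successors {s2, s4}): φ is false.
  s4 (successors {s0, s2, s3, s4}): φ is false.
For instance, at s1:
  At s1: []~<>(<>r | s) requires ~<>(<>r | s) at every successor {s0, s3, s4}.
    ~<>(<>r | s) fails at s0, so []~<>(<>r | s) is false at s1.
      At s0: <>(<>r | s) is true, so ~<>(<>r | s) is false.
Satisfying worlds: none.

0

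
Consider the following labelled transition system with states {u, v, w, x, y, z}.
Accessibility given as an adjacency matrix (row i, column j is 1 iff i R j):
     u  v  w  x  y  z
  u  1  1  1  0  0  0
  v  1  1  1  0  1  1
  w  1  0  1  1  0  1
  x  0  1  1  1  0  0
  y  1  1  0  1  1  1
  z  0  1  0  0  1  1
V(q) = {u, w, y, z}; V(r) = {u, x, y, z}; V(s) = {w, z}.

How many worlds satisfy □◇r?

6

Let φ = □◇r. Evaluate φ at each world:
  u (successors {u, v, w}): φ is true.
  v (successors {u, v, w, y, z}): φ is true.
  w (successors {u, w, x, z}): φ is true.
  x (successors {v, w, x}): φ is true.
  y (successors {u, v, x, y, z}): φ is true.
  z (successors {v, y, z}): φ is true.
For instance, at y:
  At y: □◇r requires ◇r at every successor {u, v, x, y, z}.
    At u: ◇r is true.
    At v: ◇r is true.
    At x: ◇r is true.
    At y: ◇r is true.
    At z: ◇r is true.
  So □◇r is true at y.
Satisfying worlds: {u, v, w, x, y, z}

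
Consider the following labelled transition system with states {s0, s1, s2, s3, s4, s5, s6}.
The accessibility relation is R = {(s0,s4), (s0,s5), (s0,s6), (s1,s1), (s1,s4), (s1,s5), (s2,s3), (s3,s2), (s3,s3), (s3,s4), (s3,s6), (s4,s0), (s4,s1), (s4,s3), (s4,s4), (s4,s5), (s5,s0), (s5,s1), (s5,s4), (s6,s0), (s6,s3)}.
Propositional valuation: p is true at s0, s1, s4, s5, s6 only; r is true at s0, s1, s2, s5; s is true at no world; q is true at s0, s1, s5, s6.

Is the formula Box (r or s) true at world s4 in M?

No

At s4: Box (r or s) requires r or s at every successor {s0, s1, s3, s4, s5}.
  r or s fails at s3, so Box (r or s) is false at s4.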